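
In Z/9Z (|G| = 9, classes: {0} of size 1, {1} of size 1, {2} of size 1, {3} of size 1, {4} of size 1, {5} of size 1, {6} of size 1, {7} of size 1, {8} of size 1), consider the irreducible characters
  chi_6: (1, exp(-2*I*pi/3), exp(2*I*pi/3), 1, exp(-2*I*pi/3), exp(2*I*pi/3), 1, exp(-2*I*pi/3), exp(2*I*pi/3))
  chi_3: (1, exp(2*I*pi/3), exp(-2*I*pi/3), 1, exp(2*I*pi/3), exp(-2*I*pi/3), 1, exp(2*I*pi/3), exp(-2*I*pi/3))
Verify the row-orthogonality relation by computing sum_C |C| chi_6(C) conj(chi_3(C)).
Sum = 0; so <chi_6, chi_3> = 0 (distinct irreducibles are orthogonal).

Working: Compute term by term over conjugacy classes (|C| * chi_6(C) * conj(chi_3(C))):
  1*(1)*conj(1) + 1*(exp(-2*I*pi/3))*conj(exp(2*I*pi/3)) + 1*(exp(2*I*pi/3))*conj(exp(-2*I*pi/3)) + 1*(1)*conj(1) + 1*(exp(-2*I*pi/3))*conj(exp(2*I*pi/3)) + 1*(exp(2*I*pi/3))*conj(exp(-2*I*pi/3)) + 1*(1)*conj(1) + 1*(exp(-2*I*pi/3))*conj(exp(2*I*pi/3)) + 1*(exp(2*I*pi/3))*conj(exp(-2*I*pi/3))
  = (1) + (exp(2*I*pi/3)) + (exp(-2*I*pi/3)) + (1) + (exp(2*I*pi/3)) + (exp(-2*I*pi/3)) + (1) + (exp(2*I*pi/3)) + (exp(-2*I*pi/3))
  = 0.
(Exp terms are combined using exp(i*s)*conj(exp(i*t)) = exp(i*(s-t)), and sums of them are collapsed using the identity that for every m > 1 the m distinct m-th roots of unity sum to 0, e.g. 1 + exp(2*I*pi/3) + exp(-2*I*pi/3) = 0.)
Dividing by |G| = 9 gives 0/9 = 0, matching the row-orthogonality relation <chi_6, chi_3> = [chi_6 = chi_3].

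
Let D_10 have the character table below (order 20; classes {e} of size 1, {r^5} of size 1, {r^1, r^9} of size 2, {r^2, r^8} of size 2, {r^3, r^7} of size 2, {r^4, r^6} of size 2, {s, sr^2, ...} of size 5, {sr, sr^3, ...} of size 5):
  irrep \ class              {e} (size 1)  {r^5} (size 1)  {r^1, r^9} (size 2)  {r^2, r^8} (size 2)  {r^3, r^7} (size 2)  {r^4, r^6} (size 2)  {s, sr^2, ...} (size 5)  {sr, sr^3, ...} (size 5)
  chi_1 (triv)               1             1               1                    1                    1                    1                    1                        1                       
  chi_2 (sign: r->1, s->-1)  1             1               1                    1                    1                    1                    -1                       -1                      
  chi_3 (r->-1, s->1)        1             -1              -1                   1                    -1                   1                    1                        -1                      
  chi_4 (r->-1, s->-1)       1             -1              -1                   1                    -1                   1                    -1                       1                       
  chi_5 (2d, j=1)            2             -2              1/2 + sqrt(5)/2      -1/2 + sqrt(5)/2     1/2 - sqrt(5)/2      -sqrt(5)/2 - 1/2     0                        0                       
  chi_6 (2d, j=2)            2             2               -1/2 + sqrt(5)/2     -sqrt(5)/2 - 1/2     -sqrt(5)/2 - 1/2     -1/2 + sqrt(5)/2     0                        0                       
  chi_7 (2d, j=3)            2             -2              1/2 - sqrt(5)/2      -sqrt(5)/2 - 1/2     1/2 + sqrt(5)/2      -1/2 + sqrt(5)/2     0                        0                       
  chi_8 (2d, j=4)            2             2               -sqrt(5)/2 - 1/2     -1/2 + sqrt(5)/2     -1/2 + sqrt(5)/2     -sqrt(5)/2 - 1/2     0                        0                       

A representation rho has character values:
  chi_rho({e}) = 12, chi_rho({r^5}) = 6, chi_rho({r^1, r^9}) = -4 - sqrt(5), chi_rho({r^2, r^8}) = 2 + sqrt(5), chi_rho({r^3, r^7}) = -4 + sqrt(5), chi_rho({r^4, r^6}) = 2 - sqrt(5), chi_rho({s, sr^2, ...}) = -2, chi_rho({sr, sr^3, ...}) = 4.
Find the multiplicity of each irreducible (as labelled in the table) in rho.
Multiplicities: chi_1: 1, chi_2: 0, chi_3: 0, chi_4: 3, chi_5: 0, chi_6: 1, chi_7: 0, chi_8: 3.

Why: Use <chi_rho, chi> = (1/|G|) sum_C |C| * chi_rho(C) * conj(chi(C)) with |G| = 20 for each irreducible chi in the table:
  <chi_rho, chi_1> = (1/20)[1*(12)*conj(1) + 1*(6)*conj(1) + 2*(-4 - sqrt(5))*conj(1) + 2*(2 + sqrt(5))*conj(1) + 2*(-4 + sqrt(5))*conj(1) + 2*(2 - sqrt(5))*conj(1) + 5*(-2)*conj(1) + 5*(4)*conj(1)]
      = (1/20)[(12) + (6) + (-8 - 2*sqrt(5)) + (4 + 2*sqrt(5)) + (-8 + 2*sqrt(5)) + (4 - 2*sqrt(5)) + (-10) + (20)] = 20/20 = 1
  <chi_rho, chi_2> = (1/20)[1*(12)*conj(1) + 1*(6)*conj(1) + 2*(-4 - sqrt(5))*conj(1) + 2*(2 + sqrt(5))*conj(1) + 2*(-4 + sqrt(5))*conj(1) + 2*(2 - sqrt(5))*conj(1) + 5*(-2)*conj(-1) + 5*(4)*conj(-1)]
      = (1/20)[(12) + (6) + (-8 - 2*sqrt(5)) + (4 + 2*sqrt(5)) + (-8 + 2*sqrt(5)) + (4 - 2*sqrt(5)) + (10) + (-20)] = 0/20 = 0
  <chi_rho, chi_3> = (1/20)[1*(12)*conj(1) + 1*(6)*conj(-1) + 2*(-4 - sqrt(5))*conj(-1) + 2*(2 + sqrt(5))*conj(1) + 2*(-4 + sqrt(5))*conj(-1) + 2*(2 - sqrt(5))*conj(1) + 5*(-2)*conj(1) + 5*(4)*conj(-1)]
      = (1/20)[(12) + (-6) + (2*sqrt(5) + 8) + (4 + 2*sqrt(5)) + (8 - 2*sqrt(5)) + (4 - 2*sqrt(5)) + (-10) + (-20)] = 0/20 = 0
  <chi_rho, chi_4> = (1/20)[1*(12)*conj(1) + 1*(6)*conj(-1) + 2*(-4 - sqrt(5))*conj(-1) + 2*(2 + sqrt(5))*conj(1) + 2*(-4 + sqrt(5))*conj(-1) + 2*(2 - sqrt(5))*conj(1) + 5*(-2)*conj(-1) + 5*(4)*conj(1)]
      = (1/20)[(12) + (-6) + (2*sqrt(5) + 8) + (4 + 2*sqrt(5)) + (8 - 2*sqrt(5)) + (4 - 2*sqrt(5)) + (10) + (20)] = 60/20 = 3
  <chi_rho, chi_5> = (1/20)[1*(12)*conj(2) + 1*(6)*conj(-2) + 2*(-4 - sqrt(5))*conj(1/2 + sqrt(5)/2) + 2*(2 + sqrt(5))*conj(-1/2 + sqrt(5)/2) + 2*(-4 + sqrt(5))*conj(1/2 - sqrt(5)/2) + 2*(2 - sqrt(5))*conj(-sqrt(5)/2 - 1/2) + 5*(-2)*conj(0) + 5*(4)*conj(0)]
      = (1/20)[(24) + (-12) + (-5*sqrt(5) - 9) + (sqrt(5) + 3) + (-9 + 5*sqrt(5)) + (3 - sqrt(5)) + (0) + (0)] = 0/20 = 0
  <chi_rho, chi_6> = (1/20)[1*(12)*conj(2) + 1*(6)*conj(2) + 2*(-4 - sqrt(5))*conj(-1/2 + sqrt(5)/2) + 2*(2 + sqrt(5))*conj(-sqrt(5)/2 - 1/2) + 2*(-4 + sqrt(5))*conj(-sqrt(5)/2 - 1/2) + 2*(2 - sqrt(5))*conj(-1/2 + sqrt(5)/2) + 5*(-2)*conj(0) + 5*(4)*conj(0)]
      = (1/20)[(24) + (12) + (-3*sqrt(5) - 1) + (-7 - 3*sqrt(5)) + (-1 + 3*sqrt(5)) + (-7 + 3*sqrt(5)) + (0) + (0)] = 20/20 = 1
  <chi_rho, chi_7> = (1/20)[1*(12)*conj(2) + 1*(6)*conj(-2) + 2*(-4 - sqrt(5))*conj(1/2 - sqrt(5)/2) + 2*(2 + sqrt(5))*conj(-sqrt(5)/2 - 1/2) + 2*(-4 + sqrt(5))*conj(1/2 + sqrt(5)/2) + 2*(2 - sqrt(5))*conj(-1/2 + sqrt(5)/2) + 5*(-2)*conj(0) + 5*(4)*conj(0)]
      = (1/20)[(24) + (-12) + (1 + 3*sqrt(5)) + (-7 - 3*sqrt(5)) + (1 - 3*sqrt(5)) + (-7 + 3*sqrt(5)) + (0) + (0)] = 0/20 = 0
  <chi_rho, chi_8> = (1/20)[1*(12)*conj(2) + 1*(6)*conj(2) + 2*(-4 - sqrt(5))*conj(-sqrt(5)/2 - 1/2) + 2*(2 + sqrt(5))*conj(-1/2 + sqrt(5)/2) + 2*(-4 + sqrt(5))*conj(-1/2 + sqrt(5)/2) + 2*(2 - sqrt(5))*conj(-sqrt(5)/2 - 1/2) + 5*(-2)*conj(0) + 5*(4)*conj(0)]
      = (1/20)[(24) + (12) + (9 + 5*sqrt(5)) + (sqrt(5) + 3) + (9 - 5*sqrt(5)) + (3 - sqrt(5)) + (0) + (0)] = 60/20 = 3
Dimension check: dim(rho) = sum (mult * dim) = 1*1 + 0*1 + 0*1 + 3*1 + 0*2 + 1*2 + 0*2 + 3*2 = 12 = chi_rho(e) = 12.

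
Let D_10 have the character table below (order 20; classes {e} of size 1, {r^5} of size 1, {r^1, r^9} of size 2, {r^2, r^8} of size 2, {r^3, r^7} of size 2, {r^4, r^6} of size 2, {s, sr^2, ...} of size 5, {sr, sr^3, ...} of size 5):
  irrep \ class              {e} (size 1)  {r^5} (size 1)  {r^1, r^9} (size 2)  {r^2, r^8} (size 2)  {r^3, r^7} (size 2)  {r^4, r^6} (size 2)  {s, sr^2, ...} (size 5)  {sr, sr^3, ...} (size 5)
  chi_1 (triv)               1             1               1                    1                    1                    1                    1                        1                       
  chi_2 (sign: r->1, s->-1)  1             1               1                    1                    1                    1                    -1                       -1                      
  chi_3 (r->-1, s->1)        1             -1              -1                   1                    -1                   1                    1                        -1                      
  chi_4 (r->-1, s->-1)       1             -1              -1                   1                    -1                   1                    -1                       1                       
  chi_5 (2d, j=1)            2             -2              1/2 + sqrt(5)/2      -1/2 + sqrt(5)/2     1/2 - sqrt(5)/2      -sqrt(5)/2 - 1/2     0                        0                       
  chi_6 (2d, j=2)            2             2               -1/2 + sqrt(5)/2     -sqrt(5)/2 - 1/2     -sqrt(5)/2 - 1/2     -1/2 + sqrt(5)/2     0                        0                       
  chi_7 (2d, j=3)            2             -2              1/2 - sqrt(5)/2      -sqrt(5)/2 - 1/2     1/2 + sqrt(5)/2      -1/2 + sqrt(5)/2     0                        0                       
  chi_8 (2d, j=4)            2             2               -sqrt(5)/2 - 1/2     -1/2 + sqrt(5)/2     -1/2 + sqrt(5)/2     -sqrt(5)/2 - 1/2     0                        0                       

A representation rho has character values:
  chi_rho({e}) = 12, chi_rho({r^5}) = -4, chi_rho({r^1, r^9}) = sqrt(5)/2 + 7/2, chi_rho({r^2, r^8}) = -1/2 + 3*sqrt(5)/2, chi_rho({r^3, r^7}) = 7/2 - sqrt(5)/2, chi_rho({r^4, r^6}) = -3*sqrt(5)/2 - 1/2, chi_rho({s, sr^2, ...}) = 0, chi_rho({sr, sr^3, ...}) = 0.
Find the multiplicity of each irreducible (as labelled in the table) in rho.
Multiplicities: chi_1: 1, chi_2: 1, chi_3: 0, chi_4: 0, chi_5: 3, chi_6: 0, chi_7: 1, chi_8: 1.

Details: Use <chi_rho, chi> = (1/|G|) sum_C |C| * chi_rho(C) * conj(chi(C)) with |G| = 20 for each irreducible chi in the table:
  <chi_rho, chi_1> = (1/20)[1*(12)*conj(1) + 1*(-4)*conj(1) + 2*(sqrt(5)/2 + 7/2)*conj(1) + 2*(-1/2 + 3*sqrt(5)/2)*conj(1) + 2*(7/2 - sqrt(5)/2)*conj(1) + 2*(-3*sqrt(5)/2 - 1/2)*conj(1) + 5*(0)*conj(1) + 5*(0)*conj(1)]
      = (1/20)[(12) + (-4) + (sqrt(5) + 7) + (-1 + 3*sqrt(5)) + (7 - sqrt(5)) + (-3*sqrt(5) - 1) + (0) + (0)] = 20/20 = 1
  <chi_rho, chi_2> = (1/20)[1*(12)*conj(1) + 1*(-4)*conj(1) + 2*(sqrt(5)/2 + 7/2)*conj(1) + 2*(-1/2 + 3*sqrt(5)/2)*conj(1) + 2*(7/2 - sqrt(5)/2)*conj(1) + 2*(-3*sqrt(5)/2 - 1/2)*conj(1) + 5*(0)*conj(-1) + 5*(0)*conj(-1)]
      = (1/20)[(12) + (-4) + (sqrt(5) + 7) + (-1 + 3*sqrt(5)) + (7 - sqrt(5)) + (-3*sqrt(5) - 1) + (0) + (0)] = 20/20 = 1
  <chi_rho, chi_3> = (1/20)[1*(12)*conj(1) + 1*(-4)*conj(-1) + 2*(sqrt(5)/2 + 7/2)*conj(-1) + 2*(-1/2 + 3*sqrt(5)/2)*conj(1) + 2*(7/2 - sqrt(5)/2)*conj(-1) + 2*(-3*sqrt(5)/2 - 1/2)*conj(1) + 5*(0)*conj(1) + 5*(0)*conj(-1)]
      = (1/20)[(12) + (4) + (-7 - sqrt(5)) + (-1 + 3*sqrt(5)) + (-7 + sqrt(5)) + (-3*sqrt(5) - 1) + (0) + (0)] = 0/20 = 0
  <chi_rho, chi_4> = (1/20)[1*(12)*conj(1) + 1*(-4)*conj(-1) + 2*(sqrt(5)/2 + 7/2)*conj(-1) + 2*(-1/2 + 3*sqrt(5)/2)*conj(1) + 2*(7/2 - sqrt(5)/2)*conj(-1) + 2*(-3*sqrt(5)/2 - 1/2)*conj(1) + 5*(0)*conj(-1) + 5*(0)*conj(1)]
      = (1/20)[(12) + (4) + (-7 - sqrt(5)) + (-1 + 3*sqrt(5)) + (-7 + sqrt(5)) + (-3*sqrt(5) - 1) + (0) + (0)] = 0/20 = 0
  <chi_rho, chi_5> = (1/20)[1*(12)*conj(2) + 1*(-4)*conj(-2) + 2*(sqrt(5)/2 + 7/2)*conj(1/2 + sqrt(5)/2) + 2*(-1/2 + 3*sqrt(5)/2)*conj(-1/2 + sqrt(5)/2) + 2*(7/2 - sqrt(5)/2)*conj(1/2 - sqrt(5)/2) + 2*(-3*sqrt(5)/2 - 1/2)*conj(-sqrt(5)/2 - 1/2) + 5*(0)*conj(0) + 5*(0)*conj(0)]
      = (1/20)[(24) + (8) + (6 + 4*sqrt(5)) + (8 - 2*sqrt(5)) + (6 - 4*sqrt(5)) + (2*sqrt(5) + 8) + (0) + (0)] = 60/20 = 3
  <chi_rho, chi_6> = (1/20)[1*(12)*conj(2) + 1*(-4)*conj(2) + 2*(sqrt(5)/2 + 7/2)*conj(-1/2 + sqrt(5)/2) + 2*(-1/2 + 3*sqrt(5)/2)*conj(-sqrt(5)/2 - 1/2) + 2*(7/2 - sqrt(5)/2)*conj(-sqrt(5)/2 - 1/2) + 2*(-3*sqrt(5)/2 - 1/2)*conj(-1/2 + sqrt(5)/2) + 5*(0)*conj(0) + 5*(0)*conj(0)]
      = (1/20)[(24) + (-8) + (-1 + 3*sqrt(5)) + (-7 - sqrt(5)) + (-3*sqrt(5) - 1) + (-7 + sqrt(5)) + (0) + (0)] = 0/20 = 0
  <chi_rho, chi_7> = (1/20)[1*(12)*conj(2) + 1*(-4)*conj(-2) + 2*(sqrt(5)/2 + 7/2)*conj(1/2 - sqrt(5)/2) + 2*(-1/2 + 3*sqrt(5)/2)*conj(-sqrt(5)/2 - 1/2) + 2*(7/2 - sqrt(5)/2)*conj(1/2 + sqrt(5)/2) + 2*(-3*sqrt(5)/2 - 1/2)*conj(-1/2 + sqrt(5)/2) + 5*(0)*conj(0) + 5*(0)*conj(0)]
      = (1/20)[(24) + (8) + (1 - 3*sqrt(5)) + (-7 - sqrt(5)) + (1 + 3*sqrt(5)) + (-7 + sqrt(5)) + (0) + (0)] = 20/20 = 1
  <chi_rho, chi_8> = (1/20)[1*(12)*conj(2) + 1*(-4)*conj(2) + 2*(sqrt(5)/2 + 7/2)*conj(-sqrt(5)/2 - 1/2) + 2*(-1/2 + 3*sqrt(5)/2)*conj(-1/2 + sqrt(5)/2) + 2*(7/2 - sqrt(5)/2)*conj(-1/2 + sqrt(5)/2) + 2*(-3*sqrt(5)/2 - 1/2)*conj(-sqrt(5)/2 - 1/2) + 5*(0)*conj(0) + 5*(0)*conj(0)]
      = (1/20)[(24) + (-8) + (-4*sqrt(5) - 6) + (8 - 2*sqrt(5)) + (-6 + 4*sqrt(5)) + (2*sqrt(5) + 8) + (0) + (0)] = 20/20 = 1
Dimension check: dim(rho) = sum (mult * dim) = 1*1 + 1*1 + 0*1 + 0*1 + 3*2 + 0*2 + 1*2 + 1*2 = 12 = chi_rho(e) = 12.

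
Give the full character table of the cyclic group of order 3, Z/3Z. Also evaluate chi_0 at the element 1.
Character table of Z/3Z (irreps indexed chi_0,...,chi_2 with chi_k(m) = zeta_3^(k*m), zeta_3 = exp(2*pi*i/3)):
  irrep \ class  {0} (size 1)  {1} (size 1)    {2} (size 1)  
  chi_0          1             1               1             
  chi_1          1             exp(2*I*pi/3)   exp(-2*I*pi/3)
  chi_2          1             exp(-2*I*pi/3)  exp(2*I*pi/3) 

Spot check: chi_0(1) = zeta_3^(0*1) = zeta_3^0 = 1.

Solution. Z/3Z is abelian, so all 3 irreducible complex representations are 1-dimensional. They are given by chi_k(m) = zeta_3^(k*m) for k = 0,...,2. Row orthogonality: sum_m chi_k(m) conj(chi_l(m)) = 3 * [k = l].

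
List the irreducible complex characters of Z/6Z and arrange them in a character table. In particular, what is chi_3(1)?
Character table of Z/6Z (irreps indexed chi_0,...,chi_5 with chi_k(m) = zeta_6^(k*m), zeta_6 = exp(2*pi*i/6)):
  irrep \ class  {0} (size 1)  {1} (size 1)    {2} (size 1)    {3} (size 1)  {4} (size 1)    {5} (size 1)  
  chi_0          1             1               1               1             1               1             
  chi_1          1             exp(I*pi/3)     exp(2*I*pi/3)   -1            exp(-2*I*pi/3)  exp(-I*pi/3)  
  chi_2          1             exp(2*I*pi/3)   exp(-2*I*pi/3)  1             exp(2*I*pi/3)   exp(-2*I*pi/3)
  chi_3          1             -1              1               -1            1               -1            
  chi_4          1             exp(-2*I*pi/3)  exp(2*I*pi/3)   1             exp(-2*I*pi/3)  exp(2*I*pi/3) 
  chi_5          1             exp(-I*pi/3)    exp(-2*I*pi/3)  -1            exp(2*I*pi/3)   exp(I*pi/3)   

Spot check: chi_3(1) = zeta_6^(3*1) = zeta_6^3 = -1.

Solution. Z/6Z is abelian, so all 6 irreducible complex representations are 1-dimensional. They are given by chi_k(m) = zeta_6^(k*m) for k = 0,...,5. Row orthogonality: sum_m chi_k(m) conj(chi_l(m)) = 6 * [k = l].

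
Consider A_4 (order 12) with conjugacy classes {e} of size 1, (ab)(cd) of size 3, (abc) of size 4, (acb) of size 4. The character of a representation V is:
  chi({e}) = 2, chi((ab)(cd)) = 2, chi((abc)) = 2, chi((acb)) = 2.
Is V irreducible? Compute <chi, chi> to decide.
Not irreducible (reducible): <chi, chi> = 4 > 1.

Explanation: <chi, chi> = (1/|G|) sum_C |C| * |chi(C)|^2 = (1/12)[1*|2|^2 + 3*|2|^2 + 4*|2|^2 + 4*|2|^2]
  = (1/12)[(4) + (12) + (16) + (16)] = 48/12 = 4.
(Exp terms are combined using exp(i*s)*conj(exp(i*t)) = exp(i*(s-t)), and sums of them are collapsed using the identity that for every m > 1 the m distinct m-th roots of unity sum to 0, e.g. 1 + exp(2*I*pi/3) + exp(-2*I*pi/3) = 0.)
A character is irreducible iff <chi, chi> = 1, so this representation is reducible.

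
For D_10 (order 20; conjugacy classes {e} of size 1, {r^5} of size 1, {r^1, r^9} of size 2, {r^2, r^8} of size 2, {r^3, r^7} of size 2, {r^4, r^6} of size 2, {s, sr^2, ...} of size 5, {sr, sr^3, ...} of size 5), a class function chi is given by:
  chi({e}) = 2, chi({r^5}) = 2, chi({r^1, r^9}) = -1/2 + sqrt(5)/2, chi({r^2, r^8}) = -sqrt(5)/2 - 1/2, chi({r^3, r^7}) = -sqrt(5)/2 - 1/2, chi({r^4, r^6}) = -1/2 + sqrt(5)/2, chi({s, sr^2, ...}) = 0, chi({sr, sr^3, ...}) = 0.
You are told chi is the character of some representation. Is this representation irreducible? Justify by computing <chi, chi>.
Irreducible: <chi, chi> = 1.

Details: <chi, chi> = (1/|G|) sum_C |C| * |chi(C)|^2 = (1/20)[1*|2|^2 + 1*|2|^2 + 2*|-1/2 + sqrt(5)/2|^2 + 2*|-sqrt(5)/2 - 1/2|^2 + 2*|-sqrt(5)/2 - 1/2|^2 + 2*|-1/2 + sqrt(5)/2|^2 + 5*|0|^2 + 5*|0|^2]
  = (1/20)[(4) + (4) + (3 - sqrt(5)) + (sqrt(5) + 3) + (sqrt(5) + 3) + (3 - sqrt(5)) + (0) + (0)] = 20/20 = 1.
A character is irreducible iff <chi, chi> = 1, so this representation is irreducible.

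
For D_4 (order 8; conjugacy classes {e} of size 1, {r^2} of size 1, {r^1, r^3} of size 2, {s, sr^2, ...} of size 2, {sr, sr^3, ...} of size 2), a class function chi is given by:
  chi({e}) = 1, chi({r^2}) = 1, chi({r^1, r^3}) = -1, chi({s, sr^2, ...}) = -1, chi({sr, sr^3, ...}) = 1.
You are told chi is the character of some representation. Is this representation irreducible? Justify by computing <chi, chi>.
Irreducible: <chi, chi> = 1.

Argument: <chi, chi> = (1/|G|) sum_C |C| * |chi(C)|^2 = (1/8)[1*|1|^2 + 1*|1|^2 + 2*|-1|^2 + 2*|-1|^2 + 2*|1|^2]
  = (1/8)[(1) + (1) + (2) + (2) + (2)] = 8/8 = 1.
A character is irreducible iff <chi, chi> = 1, so this representation is irreducible.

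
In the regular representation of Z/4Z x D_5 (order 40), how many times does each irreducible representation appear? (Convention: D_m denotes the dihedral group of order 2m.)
Each irreducible V_i of dimension d_i appears with multiplicity d_i, i.e. rho_reg = (direct sum over all irreducibles V_i) d_i V_i. The irreducible dimensions for Z/4Z x D_5 are 1, 1, 1, 1, 1, 1, 1, 1, 2, 2, 2, 2, 2, 2, 2, 2: 8 irreducibles of dimension 1, each with multiplicity 1; 8 irreducibles of dimension 2, each with multiplicity 2. Total dimension 8*1*1 + 8*2*2 = 40 = |G|.

Derivation: General theorem: in the regular representation of a finite group G, each irreducible appears with multiplicity equal to its dimension. Check: dim(rho_reg) = sum d_i^2 = 1 + 1 + 1 + 1 + 1 + 1 + 1 + 1 + 4 + 4 + 4 + 4 + 4 + 4 + 4 + 4 = 40 = |G|.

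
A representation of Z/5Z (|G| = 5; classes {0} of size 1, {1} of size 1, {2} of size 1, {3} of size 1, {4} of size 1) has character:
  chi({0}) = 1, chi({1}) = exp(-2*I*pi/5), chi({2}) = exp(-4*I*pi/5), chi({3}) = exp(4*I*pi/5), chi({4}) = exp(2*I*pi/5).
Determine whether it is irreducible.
Irreducible: <chi, chi> = 1.

Reasoning: <chi, chi> = (1/|G|) sum_C |C| * |chi(C)|^2 = (1/5)[1*|1|^2 + 1*|exp(-2*I*pi/5)|^2 + 1*|exp(-4*I*pi/5)|^2 + 1*|exp(4*I*pi/5)|^2 + 1*|exp(2*I*pi/5)|^2]
  = (1/5)[(1) + (1) + (1) + (1) + (1)] = 5/5 = 1.
(Exp terms are combined using exp(i*s)*conj(exp(i*t)) = exp(i*(s-t)), and sums of them are collapsed using the identity that for every m > 1 the m distinct m-th roots of unity sum to 0, e.g. 1 + exp(2*I*pi/3) + exp(-2*I*pi/3) = 0.)
A character is irreducible iff <chi, chi> = 1, so this representation is irreducible.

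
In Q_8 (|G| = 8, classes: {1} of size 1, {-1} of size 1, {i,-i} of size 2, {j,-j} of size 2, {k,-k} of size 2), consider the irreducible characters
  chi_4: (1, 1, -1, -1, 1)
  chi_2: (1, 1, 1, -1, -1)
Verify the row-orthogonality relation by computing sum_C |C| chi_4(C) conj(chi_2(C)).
Sum = 0; so <chi_4, chi_2> = 0 (distinct irreducibles are orthogonal).

Working: Compute term by term over conjugacy classes (|C| * chi_4(C) * conj(chi_2(C))):
  1*(1)*conj(1) + 1*(1)*conj(1) + 2*(-1)*conj(1) + 2*(-1)*conj(-1) + 2*(1)*conj(-1)
  = (1) + (1) + (-2) + (2) + (-2)
  = 0.
Dividing by |G| = 8 gives 0/8 = 0, matching the row-orthogonality relation <chi_4, chi_2> = [chi_4 = chi_2].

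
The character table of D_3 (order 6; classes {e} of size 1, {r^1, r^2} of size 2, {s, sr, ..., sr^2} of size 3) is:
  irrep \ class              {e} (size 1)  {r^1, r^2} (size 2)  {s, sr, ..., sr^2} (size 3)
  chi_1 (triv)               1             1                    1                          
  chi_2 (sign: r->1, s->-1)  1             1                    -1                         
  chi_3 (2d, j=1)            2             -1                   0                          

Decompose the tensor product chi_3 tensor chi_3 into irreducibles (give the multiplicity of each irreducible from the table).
chi_3 tensor chi_3 = chi_1 + chi_2 + chi_3 (all other irreducibles have multiplicity 0).

Proof sketch: The character of a tensor product is the pointwise product (chi_3 * chi_3)(C) = chi_3(C) * chi_3(C):
  {e}: (2)*(2), {r^1, r^2}: (-1)*(-1), {s, sr, ..., sr^2}: (0)*(0)
so (chi_3 * chi_3) takes values
  {e} -> 4, {r^1, r^2} -> 1, {s, sr, ..., sr^2} -> 0.
Now take the inner product of this character with each irreducible chi from the table, <chi_3*chi_3, chi> = (1/6) sum_C |C| (chi_3*chi_3)(C) conj(chi(C)):
  <chi_3*chi_3, chi_1> = (1/6)[1*(4)*conj(1) + 2*(1)*conj(1) + 3*(0)*conj(1)]
      = (1/6)[(4) + (2) + (0)] = 6/6 = 1
  <chi_3*chi_3, chi_2> = (1/6)[1*(4)*conj(1) + 2*(1)*conj(1) + 3*(0)*conj(-1)]
      = (1/6)[(4) + (2) + (0)] = 6/6 = 1
  <chi_3*chi_3, chi_3> = (1/6)[1*(4)*conj(2) + 2*(1)*conj(-1) + 3*(0)*conj(0)]
      = (1/6)[(8) + (-2) + (0)] = 6/6 = 1
Hence the multiplicities are chi_1: 1, chi_2: 1, chi_3: 1. Dimension check: dim(chi_3)*dim(chi_3) = 2*2 = 4 and sum (mult * dim) = 1*1 + 1*1 + 1*2 = 4.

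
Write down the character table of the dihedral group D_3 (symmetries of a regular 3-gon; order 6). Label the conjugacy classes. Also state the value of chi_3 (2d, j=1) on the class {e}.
Conjugacy classes: {e} of size 1, {r^1, r^2} of size 2, {s, sr, ..., sr^2} of size 3.
Character table:
  irrep \ class              {e} (size 1)  {r^1, r^2} (size 2)  {s, sr, ..., sr^2} (size 3)
  chi_1 (triv)               1             1                    1                          
  chi_2 (sign: r->1, s->-1)  1             1                    -1                         
  chi_3 (2d, j=1)            2             -1                   0                          

Spot check: chi_3 (2d, j=1) on {e} = 2.

Explanation: D_3 has order 2*3 = 6 with 3 conjugacy classes, hence 3 irreducibles. Sum of squared dims 1 + 1 + 4 = 6 = |G|. Linear characters come from the abelianisation; the 2-dimensional irreps have character r^k -> 2*cos(2*pi*j*k/3), reflections -> 0.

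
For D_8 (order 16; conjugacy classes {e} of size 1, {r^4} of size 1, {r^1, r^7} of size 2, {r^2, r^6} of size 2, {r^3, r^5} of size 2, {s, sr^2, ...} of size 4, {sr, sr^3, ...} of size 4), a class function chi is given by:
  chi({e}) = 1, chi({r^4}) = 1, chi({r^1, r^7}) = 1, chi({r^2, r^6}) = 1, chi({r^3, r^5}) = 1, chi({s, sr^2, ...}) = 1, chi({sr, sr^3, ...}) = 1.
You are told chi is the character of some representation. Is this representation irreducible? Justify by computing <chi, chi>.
Irreducible: <chi, chi> = 1.

Justification: <chi, chi> = (1/|G|) sum_C |C| * |chi(C)|^2 = (1/16)[1*|1|^2 + 1*|1|^2 + 2*|1|^2 + 2*|1|^2 + 2*|1|^2 + 4*|1|^2 + 4*|1|^2]
  = (1/16)[(1) + (1) + (2) + (2) + (2) + (4) + (4)] = 16/16 = 1.
A character is irreducible iff <chi, chi> = 1, so this representation is irreducible.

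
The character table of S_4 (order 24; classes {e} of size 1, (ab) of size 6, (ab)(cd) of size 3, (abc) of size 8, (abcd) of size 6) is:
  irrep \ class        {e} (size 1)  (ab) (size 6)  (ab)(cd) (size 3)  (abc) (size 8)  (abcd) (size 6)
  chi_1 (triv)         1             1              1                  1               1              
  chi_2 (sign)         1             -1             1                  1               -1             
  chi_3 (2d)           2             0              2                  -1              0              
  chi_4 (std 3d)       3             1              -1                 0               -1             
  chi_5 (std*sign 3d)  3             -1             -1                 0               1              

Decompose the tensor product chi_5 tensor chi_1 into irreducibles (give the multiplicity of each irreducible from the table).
chi_5 tensor chi_1 = chi_5 (all other irreducibles have multiplicity 0).

Solution. The character of a tensor product is the pointwise product (chi_5 * chi_1)(C) = chi_5(C) * chi_1(C):
  {e}: (3)*(1), (ab): (-1)*(1), (ab)(cd): (-1)*(1), (abc): (0)*(1), (abcd): (1)*(1)
so (chi_5 * chi_1) takes values
  {e} -> 3, (ab) -> -1, (ab)(cd) -> -1, (abc) -> 0, (abcd) -> 1.
Now take the inner product of this character with each irreducible chi from the table, <chi_5*chi_1, chi> = (1/24) sum_C |C| (chi_5*chi_1)(C) conj(chi(C)):
  <chi_5*chi_1, chi_1> = (1/24)[1*(3)*conj(1) + 6*(-1)*conj(1) + 3*(-1)*conj(1) + 8*(0)*conj(1) + 6*(1)*conj(1)]
      = (1/24)[(3) + (-6) + (-3) + (0) + (6)] = 0/24 = 0
  <chi_5*chi_1, chi_2> = (1/24)[1*(3)*conj(1) + 6*(-1)*conj(-1) + 3*(-1)*conj(1) + 8*(0)*conj(1) + 6*(1)*conj(-1)]
      = (1/24)[(3) + (6) + (-3) + (0) + (-6)] = 0/24 = 0
  <chi_5*chi_1, chi_3> = (1/24)[1*(3)*conj(2) + 6*(-1)*conj(0) + 3*(-1)*conj(2) + 8*(0)*conj(-1) + 6*(1)*conj(0)]
      = (1/24)[(6) + (0) + (-6) + (0) + (0)] = 0/24 = 0
  <chi_5*chi_1, chi_4> = (1/24)[1*(3)*conj(3) + 6*(-1)*conj(1) + 3*(-1)*conj(-1) + 8*(0)*conj(0) + 6*(1)*conj(-1)]
      = (1/24)[(9) + (-6) + (3) + (0) + (-6)] = 0/24 = 0
  <chi_5*chi_1, chi_5> = (1/24)[1*(3)*conj(3) + 6*(-1)*conj(-1) + 3*(-1)*conj(-1) + 8*(0)*conj(0) + 6*(1)*conj(1)]
      = (1/24)[(9) + (6) + (3) + (0) + (6)] = 24/24 = 1
Hence the multiplicities are chi_5: 1. Dimension check: dim(chi_5)*dim(chi_1) = 3*1 = 3 and sum (mult * dim) = 1*3 = 3.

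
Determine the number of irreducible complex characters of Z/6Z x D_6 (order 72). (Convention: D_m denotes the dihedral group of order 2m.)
36

Solution. The number of irreducible complex representations of a finite group equals its number of conjugacy classes. For a direct product, #classes(G x H) = #classes(G) * #classes(H). Z/6Z has 6 classes (abelian), D_6 has 6 classes, so 6 * 6 = 36, so Z/6Z x D_6 (order 72) has exactly 36 irreducible complex representations.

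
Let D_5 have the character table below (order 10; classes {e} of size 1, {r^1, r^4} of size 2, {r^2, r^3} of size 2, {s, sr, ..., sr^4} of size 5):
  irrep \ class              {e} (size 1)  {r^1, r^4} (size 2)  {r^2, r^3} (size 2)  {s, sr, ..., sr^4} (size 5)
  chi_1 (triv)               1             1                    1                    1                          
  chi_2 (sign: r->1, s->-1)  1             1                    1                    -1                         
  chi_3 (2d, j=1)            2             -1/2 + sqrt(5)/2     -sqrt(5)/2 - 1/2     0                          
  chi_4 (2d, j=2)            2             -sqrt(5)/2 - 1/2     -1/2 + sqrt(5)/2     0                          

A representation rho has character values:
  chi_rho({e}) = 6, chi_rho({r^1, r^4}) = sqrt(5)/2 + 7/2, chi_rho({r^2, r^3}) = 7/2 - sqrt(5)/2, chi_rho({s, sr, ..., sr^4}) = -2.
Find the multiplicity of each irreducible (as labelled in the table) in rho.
Multiplicities: chi_1: 1, chi_2: 3, chi_3: 1, chi_4: 0.

Details: Use <chi_rho, chi> = (1/|G|) sum_C |C| * chi_rho(C) * conj(chi(C)) with |G| = 10 for each irreducible chi in the table:
  <chi_rho, chi_1> = (1/10)[1*(6)*conj(1) + 2*(sqrt(5)/2 + 7/2)*conj(1) + 2*(7/2 - sqrt(5)/2)*conj(1) + 5*(-2)*conj(1)]
      = (1/10)[(6) + (sqrt(5) + 7) + (7 - sqrt(5)) + (-10)] = 10/10 = 1
  <chi_rho, chi_2> = (1/10)[1*(6)*conj(1) + 2*(sqrt(5)/2 + 7/2)*conj(1) + 2*(7/2 - sqrt(5)/2)*conj(1) + 5*(-2)*conj(-1)]
      = (1/10)[(6) + (sqrt(5) + 7) + (7 - sqrt(5)) + (10)] = 30/10 = 3
  <chi_rho, chi_3> = (1/10)[1*(6)*conj(2) + 2*(sqrt(5)/2 + 7/2)*conj(-1/2 + sqrt(5)/2) + 2*(7/2 - sqrt(5)/2)*conj(-sqrt(5)/2 - 1/2) + 5*(-2)*conj(0)]
      = (1/10)[(12) + (-1 + 3*sqrt(5)) + (-3*sqrt(5) - 1) + (0)] = 10/10 = 1
  <chi_rho, chi_4> = (1/10)[1*(6)*conj(2) + 2*(sqrt(5)/2 + 7/2)*conj(-sqrt(5)/2 - 1/2) + 2*(7/2 - sqrt(5)/2)*conj(-1/2 + sqrt(5)/2) + 5*(-2)*conj(0)]
      = (1/10)[(12) + (-4*sqrt(5) - 6) + (-6 + 4*sqrt(5)) + (0)] = 0/10 = 0
Dimension check: dim(rho) = sum (mult * dim) = 1*1 + 3*1 + 1*2 + 0*2 = 6 = chi_rho(e) = 6.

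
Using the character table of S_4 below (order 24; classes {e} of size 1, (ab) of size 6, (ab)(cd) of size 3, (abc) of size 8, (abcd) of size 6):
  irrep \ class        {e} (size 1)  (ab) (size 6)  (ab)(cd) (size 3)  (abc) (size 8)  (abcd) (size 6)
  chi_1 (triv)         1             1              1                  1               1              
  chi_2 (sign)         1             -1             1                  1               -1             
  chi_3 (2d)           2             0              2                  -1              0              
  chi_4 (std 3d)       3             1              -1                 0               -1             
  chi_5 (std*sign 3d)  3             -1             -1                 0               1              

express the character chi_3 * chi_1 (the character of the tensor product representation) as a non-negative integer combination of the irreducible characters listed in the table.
chi_3 tensor chi_1 = chi_3 (all other irreducibles have multiplicity 0).

The character of a tensor product is the pointwise product (chi_3 * chi_1)(C) = chi_3(C) * chi_1(C):
  {e}: (2)*(1), (ab): (0)*(1), (ab)(cd): (2)*(1), (abc): (-1)*(1), (abcd): (0)*(1)
so (chi_3 * chi_1) takes values
  {e} -> 2, (ab) -> 0, (ab)(cd) -> 2, (abc) -> -1, (abcd) -> 0.
Now take the inner product of this character with each irreducible chi from the table, <chi_3*chi_1, chi> = (1/24) sum_C |C| (chi_3*chi_1)(C) conj(chi(C)):
  <chi_3*chi_1, chi_1> = (1/24)[1*(2)*conj(1) + 6*(0)*conj(1) + 3*(2)*conj(1) + 8*(-1)*conj(1) + 6*(0)*conj(1)]
      = (1/24)[(2) + (0) + (6) + (-8) + (0)] = 0/24 = 0
  <chi_3*chi_1, chi_2> = (1/24)[1*(2)*conj(1) + 6*(0)*conj(-1) + 3*(2)*conj(1) + 8*(-1)*conj(1) + 6*(0)*conj(-1)]
      = (1/24)[(2) + (0) + (6) + (-8) + (0)] = 0/24 = 0
  <chi_3*chi_1, chi_3> = (1/24)[1*(2)*conj(2) + 6*(0)*conj(0) + 3*(2)*conj(2) + 8*(-1)*conj(-1) + 6*(0)*conj(0)]
      = (1/24)[(4) + (0) + (12) + (8) + (0)] = 24/24 = 1
  <chi_3*chi_1, chi_4> = (1/24)[1*(2)*conj(3) + 6*(0)*conj(1) + 3*(2)*conj(-1) + 8*(-1)*conj(0) + 6*(0)*conj(-1)]
      = (1/24)[(6) + (0) + (-6) + (0) + (0)] = 0/24 = 0
  <chi_3*chi_1, chi_5> = (1/24)[1*(2)*conj(3) + 6*(0)*conj(-1) + 3*(2)*conj(-1) + 8*(-1)*conj(0) + 6*(0)*conj(1)]
      = (1/24)[(6) + (0) + (-6) + (0) + (0)] = 0/24 = 0
Hence the multiplicities are chi_3: 1. Dimension check: dim(chi_3)*dim(chi_1) = 2*1 = 2 and sum (mult * dim) = 1*2 = 2.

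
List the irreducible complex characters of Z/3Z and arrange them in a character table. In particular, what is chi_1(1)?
Character table of Z/3Z (irreps indexed chi_0,...,chi_2 with chi_k(m) = zeta_3^(k*m), zeta_3 = exp(2*pi*i/3)):
  irrep \ class  {0} (size 1)  {1} (size 1)    {2} (size 1)  
  chi_0          1             1               1             
  chi_1          1             exp(2*I*pi/3)   exp(-2*I*pi/3)
  chi_2          1             exp(-2*I*pi/3)  exp(2*I*pi/3) 

Spot check: chi_1(1) = zeta_3^(1*1) = zeta_3^1 = exp(2*I*pi/3).

Argument: Z/3Z is abelian, so all 3 irreducible complex representations are 1-dimensional. They are given by chi_k(m) = zeta_3^(k*m) for k = 0,...,2. Row orthogonality: sum_m chi_k(m) conj(chi_l(m)) = 3 * [k = l].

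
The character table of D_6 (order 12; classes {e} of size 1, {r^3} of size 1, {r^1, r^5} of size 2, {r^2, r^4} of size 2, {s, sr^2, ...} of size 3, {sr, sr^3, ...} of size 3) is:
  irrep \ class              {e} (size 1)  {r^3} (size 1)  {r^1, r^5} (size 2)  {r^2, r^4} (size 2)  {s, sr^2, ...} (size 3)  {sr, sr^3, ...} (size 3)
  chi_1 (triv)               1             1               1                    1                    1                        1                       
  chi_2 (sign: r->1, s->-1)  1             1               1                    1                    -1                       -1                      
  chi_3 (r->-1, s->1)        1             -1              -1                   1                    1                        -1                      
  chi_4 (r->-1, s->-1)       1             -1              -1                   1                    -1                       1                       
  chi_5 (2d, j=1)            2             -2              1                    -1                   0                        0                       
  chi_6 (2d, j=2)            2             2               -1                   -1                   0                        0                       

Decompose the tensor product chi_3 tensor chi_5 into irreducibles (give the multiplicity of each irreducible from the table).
chi_3 tensor chi_5 = chi_6 (all other irreducibles have multiplicity 0).

Details: The character of a tensor product is the pointwise product (chi_3 * chi_5)(C) = chi_3(C) * chi_5(C):
  {e}: (1)*(2), {r^3}: (-1)*(-2), {r^1, r^5}: (-1)*(1), {r^2, r^4}: (1)*(-1), {s, sr^2, ...}: (1)*(0), {sr, sr^3, ...}: (-1)*(0)
so (chi_3 * chi_5) takes values
  {e} -> 2, {r^3} -> 2, {r^1, r^5} -> -1, {r^2, r^4} -> -1, {s, sr^2, ...} -> 0, {sr, sr^3, ...} -> 0.
Now take the inner product of this character with each irreducible chi from the table, <chi_3*chi_5, chi> = (1/12) sum_C |C| (chi_3*chi_5)(C) conj(chi(C)):
  <chi_3*chi_5, chi_1> = (1/12)[1*(2)*conj(1) + 1*(2)*conj(1) + 2*(-1)*conj(1) + 2*(-1)*conj(1) + 3*(0)*conj(1) + 3*(0)*conj(1)]
      = (1/12)[(2) + (2) + (-2) + (-2) + (0) + (0)] = 0/12 = 0
  <chi_3*chi_5, chi_2> = (1/12)[1*(2)*conj(1) + 1*(2)*conj(1) + 2*(-1)*conj(1) + 2*(-1)*conj(1) + 3*(0)*conj(-1) + 3*(0)*conj(-1)]
      = (1/12)[(2) + (2) + (-2) + (-2) + (0) + (0)] = 0/12 = 0
  <chi_3*chi_5, chi_3> = (1/12)[1*(2)*conj(1) + 1*(2)*conj(-1) + 2*(-1)*conj(-1) + 2*(-1)*conj(1) + 3*(0)*conj(1) + 3*(0)*conj(-1)]
      = (1/12)[(2) + (-2) + (2) + (-2) + (0) + (0)] = 0/12 = 0
  <chi_3*chi_5, chi_4> = (1/12)[1*(2)*conj(1) + 1*(2)*conj(-1) + 2*(-1)*conj(-1) + 2*(-1)*conj(1) + 3*(0)*conj(-1) + 3*(0)*conj(1)]
      = (1/12)[(2) + (-2) + (2) + (-2) + (0) + (0)] = 0/12 = 0
  <chi_3*chi_5, chi_5> = (1/12)[1*(2)*conj(2) + 1*(2)*conj(-2) + 2*(-1)*conj(1) + 2*(-1)*conj(-1) + 3*(0)*conj(0) + 3*(0)*conj(0)]
      = (1/12)[(4) + (-4) + (-2) + (2) + (0) + (0)] = 0/12 = 0
  <chi_3*chi_5, chi_6> = (1/12)[1*(2)*conj(2) + 1*(2)*conj(2) + 2*(-1)*conj(-1) + 2*(-1)*conj(-1) + 3*(0)*conj(0) + 3*(0)*conj(0)]
      = (1/12)[(4) + (4) + (2) + (2) + (0) + (0)] = 12/12 = 1
Hence the multiplicities are chi_6: 1. Dimension check: dim(chi_3)*dim(chi_5) = 1*2 = 2 and sum (mult * dim) = 1*2 = 2.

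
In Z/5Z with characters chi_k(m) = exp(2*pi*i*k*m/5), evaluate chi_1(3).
chi_1(3) = zeta_5^3 = exp(-4*I*pi/5)

Argument: chi_1(3) = zeta_5^(1*3) = zeta_5^3. Since zeta_5^5 = 1, this equals zeta_5^3 = exp(2*pi*i*3/5) = exp(-4*I*pi/5).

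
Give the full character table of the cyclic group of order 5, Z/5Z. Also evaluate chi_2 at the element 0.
Character table of Z/5Z (irreps indexed chi_0,...,chi_4 with chi_k(m) = zeta_5^(k*m), zeta_5 = exp(2*pi*i/5)):
  irrep \ class  {0} (size 1)  {1} (size 1)    {2} (size 1)    {3} (size 1)    {4} (size 1)  
  chi_0          1             1               1               1               1             
  chi_1          1             exp(2*I*pi/5)   exp(4*I*pi/5)   exp(-4*I*pi/5)  exp(-2*I*pi/5)
  chi_2          1             exp(4*I*pi/5)   exp(-2*I*pi/5)  exp(2*I*pi/5)   exp(-4*I*pi/5)
  chi_3          1             exp(-4*I*pi/5)  exp(2*I*pi/5)   exp(-2*I*pi/5)  exp(4*I*pi/5) 
  chi_4          1             exp(-2*I*pi/5)  exp(-4*I*pi/5)  exp(4*I*pi/5)   exp(2*I*pi/5) 

Spot check: chi_2(0) = zeta_5^(2*0) = zeta_5^0 = 1.

Justification: Z/5Z is abelian, so all 5 irreducible complex representations are 1-dimensional. They are given by chi_k(m) = zeta_5^(k*m) for k = 0,...,4. Row orthogonality: sum_m chi_k(m) conj(chi_l(m)) = 5 * [k = l].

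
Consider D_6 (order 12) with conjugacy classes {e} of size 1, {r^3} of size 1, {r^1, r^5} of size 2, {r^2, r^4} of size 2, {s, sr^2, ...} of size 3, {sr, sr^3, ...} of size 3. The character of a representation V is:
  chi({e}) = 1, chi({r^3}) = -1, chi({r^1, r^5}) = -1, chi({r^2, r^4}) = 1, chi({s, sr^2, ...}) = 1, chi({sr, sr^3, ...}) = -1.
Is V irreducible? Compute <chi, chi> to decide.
Irreducible: <chi, chi> = 1.

Justification: <chi, chi> = (1/|G|) sum_C |C| * |chi(C)|^2 = (1/12)[1*|1|^2 + 1*|-1|^2 + 2*|-1|^2 + 2*|1|^2 + 3*|1|^2 + 3*|-1|^2]
  = (1/12)[(1) + (1) + (2) + (2) + (3) + (3)] = 12/12 = 1.
A character is irreducible iff <chi, chi> = 1, so this representation is irreducible.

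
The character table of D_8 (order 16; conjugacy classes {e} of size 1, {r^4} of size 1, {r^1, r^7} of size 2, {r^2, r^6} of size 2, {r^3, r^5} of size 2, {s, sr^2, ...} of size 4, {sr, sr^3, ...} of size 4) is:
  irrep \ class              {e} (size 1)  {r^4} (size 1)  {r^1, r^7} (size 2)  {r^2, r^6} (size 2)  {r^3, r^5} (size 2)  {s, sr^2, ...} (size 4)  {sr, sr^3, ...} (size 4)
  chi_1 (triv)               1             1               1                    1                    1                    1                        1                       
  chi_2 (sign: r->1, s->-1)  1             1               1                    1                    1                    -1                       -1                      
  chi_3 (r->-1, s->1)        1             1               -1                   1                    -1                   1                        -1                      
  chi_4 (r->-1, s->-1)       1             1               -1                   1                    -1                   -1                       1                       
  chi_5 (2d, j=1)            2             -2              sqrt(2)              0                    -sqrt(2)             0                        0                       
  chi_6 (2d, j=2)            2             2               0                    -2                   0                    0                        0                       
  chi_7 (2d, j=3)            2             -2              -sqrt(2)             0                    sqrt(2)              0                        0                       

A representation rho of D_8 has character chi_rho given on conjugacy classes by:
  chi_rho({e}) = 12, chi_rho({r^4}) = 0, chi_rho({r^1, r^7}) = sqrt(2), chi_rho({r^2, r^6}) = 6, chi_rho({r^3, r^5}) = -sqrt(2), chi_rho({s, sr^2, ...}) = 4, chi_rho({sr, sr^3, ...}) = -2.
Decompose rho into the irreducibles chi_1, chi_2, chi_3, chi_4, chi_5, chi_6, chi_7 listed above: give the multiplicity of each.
Multiplicities: chi_1: 2, chi_2: 1, chi_3: 3, chi_4: 0, chi_5: 2, chi_6: 0, chi_7: 1.

Working: Use <chi_rho, chi> = (1/|G|) sum_C |C| * chi_rho(C) * conj(chi(C)) with |G| = 16 for each irreducible chi in the table:
  <chi_rho, chi_1> = (1/16)[1*(12)*conj(1) + 1*(0)*conj(1) + 2*(sqrt(2))*conj(1) + 2*(6)*conj(1) + 2*(-sqrt(2))*conj(1) + 4*(4)*conj(1) + 4*(-2)*conj(1)]
      = (1/16)[(12) + (0) + (2*sqrt(2)) + (12) + (-2*sqrt(2)) + (16) + (-8)] = 32/16 = 2
  <chi_rho, chi_2> = (1/16)[1*(12)*conj(1) + 1*(0)*conj(1) + 2*(sqrt(2))*conj(1) + 2*(6)*conj(1) + 2*(-sqrt(2))*conj(1) + 4*(4)*conj(-1) + 4*(-2)*conj(-1)]
      = (1/16)[(12) + (0) + (2*sqrt(2)) + (12) + (-2*sqrt(2)) + (-16) + (8)] = 16/16 = 1
  <chi_rho, chi_3> = (1/16)[1*(12)*conj(1) + 1*(0)*conj(1) + 2*(sqrt(2))*conj(-1) + 2*(6)*conj(1) + 2*(-sqrt(2))*conj(-1) + 4*(4)*conj(1) + 4*(-2)*conj(-1)]
      = (1/16)[(12) + (0) + (-2*sqrt(2)) + (12) + (2*sqrt(2)) + (16) + (8)] = 48/16 = 3
  <chi_rho, chi_4> = (1/16)[1*(12)*conj(1) + 1*(0)*conj(1) + 2*(sqrt(2))*conj(-1) + 2*(6)*conj(1) + 2*(-sqrt(2))*conj(-1) + 4*(4)*conj(-1) + 4*(-2)*conj(1)]
      = (1/16)[(12) + (0) + (-2*sqrt(2)) + (12) + (2*sqrt(2)) + (-16) + (-8)] = 0/16 = 0
  <chi_rho, chi_5> = (1/16)[1*(12)*conj(2) + 1*(0)*conj(-2) + 2*(sqrt(2))*conj(sqrt(2)) + 2*(6)*conj(0) + 2*(-sqrt(2))*conj(-sqrt(2)) + 4*(4)*conj(0) + 4*(-2)*conj(0)]
      = (1/16)[(24) + (0) + (4) + (0) + (4) + (0) + (0)] = 32/16 = 2
  <chi_rho, chi_6> = (1/16)[1*(12)*conj(2) + 1*(0)*conj(2) + 2*(sqrt(2))*conj(0) + 2*(6)*conj(-2) + 2*(-sqrt(2))*conj(0) + 4*(4)*conj(0) + 4*(-2)*conj(0)]
      = (1/16)[(24) + (0) + (0) + (-24) + (0) + (0) + (0)] = 0/16 = 0
  <chi_rho, chi_7> = (1/16)[1*(12)*conj(2) + 1*(0)*conj(-2) + 2*(sqrt(2))*conj(-sqrt(2)) + 2*(6)*conj(0) + 2*(-sqrt(2))*conj(sqrt(2)) + 4*(4)*conj(0) + 4*(-2)*conj(0)]
      = (1/16)[(24) + (0) + (-4) + (0) + (-4) + (0) + (0)] = 16/16 = 1
Dimension check: dim(rho) = sum (mult * dim) = 2*1 + 1*1 + 3*1 + 0*1 + 2*2 + 0*2 + 1*2 = 12 = chi_rho(e) = 12.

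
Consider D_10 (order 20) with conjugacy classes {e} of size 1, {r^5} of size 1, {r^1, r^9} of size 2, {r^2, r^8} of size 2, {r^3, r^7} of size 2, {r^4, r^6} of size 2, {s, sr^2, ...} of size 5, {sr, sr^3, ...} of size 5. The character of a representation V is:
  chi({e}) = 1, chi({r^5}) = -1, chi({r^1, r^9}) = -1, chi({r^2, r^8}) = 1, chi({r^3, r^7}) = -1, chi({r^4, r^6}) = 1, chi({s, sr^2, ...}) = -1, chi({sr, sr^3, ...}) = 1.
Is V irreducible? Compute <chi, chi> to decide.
Irreducible: <chi, chi> = 1.

Working: <chi, chi> = (1/|G|) sum_C |C| * |chi(C)|^2 = (1/20)[1*|1|^2 + 1*|-1|^2 + 2*|-1|^2 + 2*|1|^2 + 2*|-1|^2 + 2*|1|^2 + 5*|-1|^2 + 5*|1|^2]
  = (1/20)[(1) + (1) + (2) + (2) + (2) + (2) + (5) + (5)] = 20/20 = 1.
A character is irreducible iff <chi, chi> = 1, so this representation is irreducible.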